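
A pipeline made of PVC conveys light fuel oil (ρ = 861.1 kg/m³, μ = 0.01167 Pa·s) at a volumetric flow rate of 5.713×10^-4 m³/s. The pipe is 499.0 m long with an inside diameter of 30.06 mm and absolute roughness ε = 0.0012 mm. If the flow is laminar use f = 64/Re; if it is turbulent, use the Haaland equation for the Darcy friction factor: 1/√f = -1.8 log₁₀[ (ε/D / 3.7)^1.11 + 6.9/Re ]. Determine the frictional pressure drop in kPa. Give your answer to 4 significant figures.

Cross-sectional area A = πD²/4 = π(0.03006)²/4 = 0.0007097 m²; mean velocity V = Q/A = 0.0005713/0.0007097 = 0.805 m/s.
Reynolds number Re = ρVD/μ = 861.1 · 0.805 · 0.03006 / 0.0117 = 1786.
Re < 2300 → laminar flow, so f = 64/Re = 64/1786 = 0.03584 (the turbulent correlation is not needed).
Darcy-Weisbach: ΔP = f(L/D)(ρV²/2) = 0.03584·(499/0.03006)·(861.1·0.805²/2) = 0.03584·1.66e+04·279 = 1.66e+05 Pa.
ΔP = 1.66e+05 Pa = 166.0 kPa.

ΔP ≈ 166.0 kPa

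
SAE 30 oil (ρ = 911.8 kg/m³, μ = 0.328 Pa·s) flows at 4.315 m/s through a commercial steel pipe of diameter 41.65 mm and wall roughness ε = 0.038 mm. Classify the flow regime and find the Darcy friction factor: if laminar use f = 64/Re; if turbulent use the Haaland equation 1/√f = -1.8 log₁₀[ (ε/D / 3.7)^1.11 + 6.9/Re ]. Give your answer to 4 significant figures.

f ≈ 0.1281

Re = ρVD/μ = 911.8·4.315·0.04165/0.328 = 499.6.
Re < 2300 → laminar, so f = 64/Re = 0.1281 (roughness is irrelevant in laminar flow).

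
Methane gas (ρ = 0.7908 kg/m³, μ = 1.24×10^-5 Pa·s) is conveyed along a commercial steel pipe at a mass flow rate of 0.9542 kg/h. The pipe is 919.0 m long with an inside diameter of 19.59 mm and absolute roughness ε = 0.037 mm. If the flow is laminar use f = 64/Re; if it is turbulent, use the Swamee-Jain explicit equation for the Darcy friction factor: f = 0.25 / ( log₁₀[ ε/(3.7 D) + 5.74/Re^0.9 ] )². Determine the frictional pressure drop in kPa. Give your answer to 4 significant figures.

ΔP ≈ 1.057 kPa

ṁ = 0.9542 kg/h = 0.9542/3600 = 0.0002651 kg/s.
A = πD²/4 = π(0.01959)²/4 = 0.0003014 m²; mean velocity V = ṁ/(ρA) = 0.0002651/(0.7908 · 0.0003014) = 1.112 m/s.
Reynolds number Re = ρVD/μ = 0.7908 · 1.112 · 0.01959 / 1.24e-05 = 1389.
Re < 2300 → laminar flow, so f = 64/Re = 64/1389 = 0.04607 (the turbulent correlation is not needed).
Darcy-Weisbach: ΔP = f(L/D)(ρV²/2) = 0.04607·(919/0.01959)·(0.7908·1.112²/2) = 0.04607·4.691e+04·0.4889 = 1057 Pa.
ΔP = 1057 Pa = 1.057 kPa.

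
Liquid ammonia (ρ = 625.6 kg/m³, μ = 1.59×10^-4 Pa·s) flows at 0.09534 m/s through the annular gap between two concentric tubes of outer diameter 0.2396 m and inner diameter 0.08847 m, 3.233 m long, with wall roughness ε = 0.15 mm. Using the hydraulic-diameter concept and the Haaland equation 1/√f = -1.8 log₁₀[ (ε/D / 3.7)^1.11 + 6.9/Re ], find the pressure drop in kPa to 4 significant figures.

ΔP ≈ 0.001419 kPa

Hydraulic diameter D_h = 4A/P = D_o - D_i = 0.2396 - 0.08847 = 0.1511 m.
Re = ρVD_h/μ = 625.6·0.09534·0.1511/0.000159 = 5.669e+04.
ε/D_h = 0.00015/0.1511 = 0.000993; Haaland gives 1/√f = -1.8 log₁₀[0.000109+0.000122] = 6.548, so f = 0.02332.
ΔP = f(L/D_h)(ρV²/2) = 0.02332·3.233/0.1511·2.843 = 1.419 Pa.
ΔP = 0.001419 kPa.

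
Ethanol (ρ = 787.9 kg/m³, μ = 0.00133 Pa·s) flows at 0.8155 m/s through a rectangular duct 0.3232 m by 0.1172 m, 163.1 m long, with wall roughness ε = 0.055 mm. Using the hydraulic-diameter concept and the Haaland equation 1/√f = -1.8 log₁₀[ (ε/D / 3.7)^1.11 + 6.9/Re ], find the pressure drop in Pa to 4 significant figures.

ΔP ≈ 4930 Pa

Hydraulic diameter D_h = 4A/P = 4·(0.3232·0.1172)/(2·(0.3232+0.1172)) = 0.1515/0.8808 = 0.172 m.
Re = ρVD_h/μ = 787.9·0.8155·0.172/0.00133 = 8.31e+04.
ε/D_h = 5.5e-05/0.172 = 0.00032; Haaland gives 1/√f = -1.8 log₁₀[3.09e-05+8.3e-05] = 7.098, so f = 0.01985.
ΔP = f(L/D_h)(ρV²/2) = 0.01985·163.1/0.172·262 = 4930 Pa.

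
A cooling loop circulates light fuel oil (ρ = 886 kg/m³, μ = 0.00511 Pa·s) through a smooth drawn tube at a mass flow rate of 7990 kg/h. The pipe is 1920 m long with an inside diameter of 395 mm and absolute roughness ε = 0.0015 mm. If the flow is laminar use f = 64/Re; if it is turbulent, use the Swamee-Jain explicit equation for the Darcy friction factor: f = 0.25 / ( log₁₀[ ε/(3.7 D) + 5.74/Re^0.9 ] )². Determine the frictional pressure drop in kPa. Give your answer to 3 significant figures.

ΔP ≈ 0.0411 kPa

ṁ = 7990 kg/h = 7990/3600 = 2.219 kg/s.
A = πD²/4 = π(0.395)²/4 = 0.1225 m²; mean velocity V = ṁ/(ρA) = 2.219/(886 · 0.1225) = 0.02044 m/s.
Reynolds number Re = ρVD/μ = 886 · 0.02044 · 0.395 / 0.00511 = 1400.
Re < 2300 → laminar flow, so f = 64/Re = 64/1400 = 0.04571 (the turbulent correlation is not needed).
Darcy-Weisbach: ΔP = f(L/D)(ρV²/2) = 0.04571·(1920/0.395)·(886·0.02044²/2) = 0.04571·4861·0.1851 = 41.13 Pa.
ΔP = 41.13 Pa = 0.0411 kPa.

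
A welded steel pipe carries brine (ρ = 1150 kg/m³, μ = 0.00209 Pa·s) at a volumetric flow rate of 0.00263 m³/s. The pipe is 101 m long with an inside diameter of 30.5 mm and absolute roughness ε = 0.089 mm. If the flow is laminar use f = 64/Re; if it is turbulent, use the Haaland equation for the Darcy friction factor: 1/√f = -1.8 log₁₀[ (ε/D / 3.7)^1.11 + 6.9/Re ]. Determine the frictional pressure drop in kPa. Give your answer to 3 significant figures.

Cross-sectional area A = πD²/4 = π(0.0305)²/4 = 0.0007306 m²; mean velocity V = Q/A = 0.00263/0.0007306 = 3.6 m/s.
Reynolds number Re = ρVD/μ = 1150 · 3.6 · 0.0305 / 0.00209 = 6.041e+04.
Re > 4000 → turbulent. Relative roughness ε/D = 8.9e-05/0.0305 = 0.00292. Haaland: 1/√f = -1.8 log₁₀[(0.00292/3.7)^1.11 + 6.9/6.041e+04] = -1.8 log₁₀[0.000359 + 0.000114] = 5.984, so f = 0.02792.
Darcy-Weisbach: ΔP = f(L/D)(ρV²/2) = 0.02792·(101/0.0305)·(1150·3.6²/2) = 0.02792·3311·7451 = 6.89e+05 Pa.
ΔP = 6.89e+05 Pa = 689 kPa.

ΔP ≈ 689 kPa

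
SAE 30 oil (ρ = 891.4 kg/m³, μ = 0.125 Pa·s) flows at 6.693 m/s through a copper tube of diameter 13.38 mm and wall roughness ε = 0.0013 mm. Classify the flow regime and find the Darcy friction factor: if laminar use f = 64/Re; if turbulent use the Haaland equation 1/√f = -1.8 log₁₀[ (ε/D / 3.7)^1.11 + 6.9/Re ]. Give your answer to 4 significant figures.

Re = ρVD/μ = 891.4·6.693·0.01338/0.125 = 638.6.
Re < 2300 → laminar, so f = 64/Re = 0.1002 (roughness is irrelevant in laminar flow).

f ≈ 0.1002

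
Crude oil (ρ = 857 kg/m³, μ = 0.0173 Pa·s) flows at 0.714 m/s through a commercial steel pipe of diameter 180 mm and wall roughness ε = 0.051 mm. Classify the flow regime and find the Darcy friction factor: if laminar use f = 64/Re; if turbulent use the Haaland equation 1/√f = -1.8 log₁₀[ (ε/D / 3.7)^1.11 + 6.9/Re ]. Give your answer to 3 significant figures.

Re = ρVD/μ = 857·0.714·0.18/0.0173 = 6367.
Re > 4000 → turbulent. ε/D = 5.1e-05/0.18 = 0.000283; Haaland: 1/√f = -1.8 log₁₀[2.7e-05 + 0.00108] = 5.318, so f = 0.03536.

f ≈ 0.0354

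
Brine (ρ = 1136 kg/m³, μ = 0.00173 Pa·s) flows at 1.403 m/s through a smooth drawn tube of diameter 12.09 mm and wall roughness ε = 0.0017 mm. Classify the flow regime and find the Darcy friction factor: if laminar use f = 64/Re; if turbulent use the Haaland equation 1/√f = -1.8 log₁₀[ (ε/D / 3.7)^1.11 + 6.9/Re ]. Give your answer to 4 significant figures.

f ≈ 0.03015

Re = ρVD/μ = 1136·1.403·0.01209/0.00173 = 1.114e+04.
Re > 4000 → turbulent. ε/D = 1.7e-06/0.01209 = 0.000141; Haaland: 1/√f = -1.8 log₁₀[1.24e-05 + 0.000619] = 5.759, so f = 0.03015.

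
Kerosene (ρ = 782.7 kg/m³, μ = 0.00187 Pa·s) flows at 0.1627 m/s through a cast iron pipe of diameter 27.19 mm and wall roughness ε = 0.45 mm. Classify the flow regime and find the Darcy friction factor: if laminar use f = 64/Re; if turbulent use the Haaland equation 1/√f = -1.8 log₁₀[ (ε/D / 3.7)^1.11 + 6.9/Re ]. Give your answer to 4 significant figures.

f ≈ 0.03456

Re = ρVD/μ = 782.7·0.1627·0.02719/0.00187 = 1852.
Re < 2300 → laminar, so f = 64/Re = 0.03456 (roughness is irrelevant in laminar flow).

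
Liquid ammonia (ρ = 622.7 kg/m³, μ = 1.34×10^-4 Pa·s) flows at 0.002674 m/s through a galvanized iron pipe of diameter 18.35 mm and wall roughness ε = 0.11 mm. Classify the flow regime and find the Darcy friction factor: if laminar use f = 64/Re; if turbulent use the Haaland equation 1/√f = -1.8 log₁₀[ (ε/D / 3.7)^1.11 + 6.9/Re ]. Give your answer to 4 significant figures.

Re = ρVD/μ = 622.7·0.002674·0.01835/0.000134 = 228.
Re < 2300 → laminar, so f = 64/Re = 0.2807 (roughness is irrelevant in laminar flow).

f ≈ 0.2807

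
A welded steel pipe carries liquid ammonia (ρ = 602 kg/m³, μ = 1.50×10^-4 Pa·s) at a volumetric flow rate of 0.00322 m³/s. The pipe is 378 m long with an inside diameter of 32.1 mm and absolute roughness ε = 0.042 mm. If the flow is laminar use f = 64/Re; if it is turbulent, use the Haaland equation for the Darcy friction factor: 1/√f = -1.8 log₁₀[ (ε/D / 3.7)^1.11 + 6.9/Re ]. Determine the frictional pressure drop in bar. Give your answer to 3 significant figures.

Cross-sectional area A = πD²/4 = π(0.0321)²/4 = 0.0008093 m²; mean velocity V = Q/A = 0.00322/0.0008093 = 3.979 m/s.
Reynolds number Re = ρVD/μ = 602 · 3.979 · 0.0321 / 0.00015 = 5.126e+05.
Re > 4000 → turbulent. Relative roughness ε/D = 4.2e-05/0.0321 = 0.00131. Haaland: 1/√f = -1.8 log₁₀[(0.00131/3.7)^1.11 + 6.9/5.126e+05] = -1.8 log₁₀[0.000148 + 1.35e-05] = 6.828, so f = 0.02145.
Darcy-Weisbach: ΔP = f(L/D)(ρV²/2) = 0.02145·(378/0.0321)·(602·3.979²/2) = 0.02145·1.178e+04·4765 = 1.204e+06 Pa.
ΔP = 1.204e+06 Pa = 12.0 bar.

ΔP ≈ 12.0 bar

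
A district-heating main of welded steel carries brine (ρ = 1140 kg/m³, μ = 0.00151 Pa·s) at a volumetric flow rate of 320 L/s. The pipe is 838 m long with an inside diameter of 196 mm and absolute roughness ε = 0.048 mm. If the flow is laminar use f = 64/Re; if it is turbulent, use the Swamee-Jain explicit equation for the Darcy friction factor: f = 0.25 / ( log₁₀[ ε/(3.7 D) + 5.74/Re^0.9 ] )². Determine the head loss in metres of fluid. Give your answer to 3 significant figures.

Q = 320 L/s = 320/1000 = 0.32 m³/s.
Cross-sectional area A = πD²/4 = π(0.196)²/4 = 0.03017 m²; mean velocity V = Q/A = 0.32/0.03017 = 10.61 m/s.
Reynolds number Re = ρVD/μ = 1140 · 10.61 · 0.196 / 0.00151 = 1.569e+06.
Re > 4000 → turbulent. Relative roughness ε/D = 4.8e-05/0.196 = 0.000245. Swamee-Jain: f = 0.25/(log₁₀[0.000245/3.7 + 5.74/1.569e+06^0.9])² = 0.25/(log₁₀[6.62e-05 + 1.52e-05])² = 0.25/(-4.089)² = 0.01495.
Darcy-Weisbach: ΔP = f(L/D)(ρV²/2) = 0.01495·(838/0.196)·(1140·10.61²/2) = 0.01495·4276·6.412e+04 = 4.098e+06 Pa.
Head loss h_f = ΔP/(ρg) = 4.098e+06/(1140·9.81) = 366 m.

h_f ≈ 366 m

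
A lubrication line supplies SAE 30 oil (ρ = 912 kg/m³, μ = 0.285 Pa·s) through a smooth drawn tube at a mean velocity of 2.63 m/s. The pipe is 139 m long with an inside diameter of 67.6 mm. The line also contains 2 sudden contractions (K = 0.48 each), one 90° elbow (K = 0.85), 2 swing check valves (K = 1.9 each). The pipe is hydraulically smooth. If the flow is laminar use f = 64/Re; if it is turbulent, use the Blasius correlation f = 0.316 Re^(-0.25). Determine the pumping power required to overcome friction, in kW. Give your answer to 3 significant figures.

P ≈ 7.05 kW

Reynolds number Re = ρVD/μ = 912 · 2.63 · 0.0676 / 0.285 = 568.9.
Re < 2300 → laminar flow, so f = 64/Re = 64/568.9 = 0.1125 (the turbulent correlation is not needed).
Total minor-loss coefficient ΣK = 2·0.48 + 1·0.85 + 2·1.9 = 5.61.
ΔP = [f·L/D + ΣK]·(ρV²/2) = [0.1125·139/0.0676 + 5.61]·(912·2.63²/2) = [231.3 + 5.61]·3154 = 7.473e+05 Pa.
Q = V·A = 2.63·0.003589 = 0.009439 m³/s.
Pumping power P = QΔP = 0.009439·7.473e+05 = 7054 W = 7.05 kW.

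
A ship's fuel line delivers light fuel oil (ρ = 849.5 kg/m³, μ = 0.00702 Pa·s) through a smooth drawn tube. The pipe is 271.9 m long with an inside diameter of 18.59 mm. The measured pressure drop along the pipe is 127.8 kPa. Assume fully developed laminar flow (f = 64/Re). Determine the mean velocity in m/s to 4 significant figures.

V ≈ 0.7231 m/s

For laminar flow, f = 64/Re with Re = ρVD/μ, so Darcy-Weisbach reduces to ΔP = 32μLV/D². Solving for V: V = ΔP·D²/(32μL) = 1.278e+05·(0.01859)²/(32·0.00702·271.9) = 0.7231 m/s.
Check: Re = ρVD/μ = 849.5·0.7231·0.01859/0.00702 = 1627 < 2300, so the laminar assumption holds.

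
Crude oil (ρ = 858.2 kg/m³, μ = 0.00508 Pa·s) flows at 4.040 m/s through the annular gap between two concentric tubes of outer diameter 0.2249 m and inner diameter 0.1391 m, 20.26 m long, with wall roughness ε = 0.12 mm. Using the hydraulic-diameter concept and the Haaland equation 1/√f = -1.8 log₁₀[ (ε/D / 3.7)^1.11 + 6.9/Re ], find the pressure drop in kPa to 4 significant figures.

Hydraulic diameter D_h = 4A/P = D_o - D_i = 0.2249 - 0.1391 = 0.0858 m.
Re = ρVD_h/μ = 858.2·4.04·0.0858/0.00508 = 5.856e+04.
ε/D_h = 0.00012/0.0858 = 0.0014; Haaland gives 1/√f = -1.8 log₁₀[0.000159+0.000118] = 6.404, so f = 0.02438.
ΔP = f(L/D_h)(ρV²/2) = 0.02438·20.26/0.0858·7004 = 4.032e+04 Pa.
ΔP = 40.32 kPa.

ΔP ≈ 40.32 kPa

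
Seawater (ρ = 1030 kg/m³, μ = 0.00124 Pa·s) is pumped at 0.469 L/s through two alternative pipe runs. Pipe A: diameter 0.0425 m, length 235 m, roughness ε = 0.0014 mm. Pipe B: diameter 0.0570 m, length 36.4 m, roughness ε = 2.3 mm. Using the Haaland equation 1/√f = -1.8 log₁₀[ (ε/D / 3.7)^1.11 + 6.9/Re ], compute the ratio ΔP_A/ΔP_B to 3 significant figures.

Pipe A: V = Q/A = 0.000469/0.001419 = 0.3306 m/s; Re = 1.167e+04; ε/D = 3.29e-05; Haaland → f = 0.02965; ΔP_A = f(L/D)(ρV²/2) = 9228 Pa.
Pipe B: V = Q/A = 0.000469/0.002552 = 0.1838 m/s; Re = 8702; ε/D = 0.0404; Haaland → f = 0.06808; ΔP_B = f(L/D)(ρV²/2) = 756.4 Pa.
ΔP_A/ΔP_B = 9228/756.4 = 12.2.

ΔP_A/ΔP_B ≈ 12.2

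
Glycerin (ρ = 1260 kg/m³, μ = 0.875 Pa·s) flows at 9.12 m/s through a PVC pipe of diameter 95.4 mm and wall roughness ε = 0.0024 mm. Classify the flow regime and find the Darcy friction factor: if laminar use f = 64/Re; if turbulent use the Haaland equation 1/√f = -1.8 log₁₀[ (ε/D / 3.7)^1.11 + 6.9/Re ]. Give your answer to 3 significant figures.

f ≈ 0.0511

Re = ρVD/μ = 1260·9.12·0.0954/0.875 = 1253.
Re < 2300 → laminar, so f = 64/Re = 0.05108 (roughness is irrelevant in laminar flow).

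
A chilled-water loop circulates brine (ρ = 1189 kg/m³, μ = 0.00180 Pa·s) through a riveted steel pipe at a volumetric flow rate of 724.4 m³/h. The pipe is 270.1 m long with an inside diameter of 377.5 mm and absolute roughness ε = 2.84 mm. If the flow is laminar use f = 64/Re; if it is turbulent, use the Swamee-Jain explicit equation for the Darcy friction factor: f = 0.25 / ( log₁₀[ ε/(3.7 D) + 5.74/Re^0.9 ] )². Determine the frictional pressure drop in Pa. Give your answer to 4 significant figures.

Q = 724.4 m³/h = 724.4/3600 = 0.2012 m³/s.
Cross-sectional area A = πD²/4 = π(0.3775)²/4 = 0.1119 m²; mean velocity V = Q/A = 0.2012/0.1119 = 1.798 m/s.
Reynolds number Re = ρVD/μ = 1189 · 1.798 · 0.3775 / 0.0018 = 4.483e+05.
Re > 4000 → turbulent. Relative roughness ε/D = 0.00284/0.3775 = 0.00752. Swamee-Jain: f = 0.25/(log₁₀[0.00752/3.7 + 5.74/4.483e+05^0.9])² = 0.25/(log₁₀[0.00203 + 4.7e-05])² = 0.25/(-2.682)² = 0.03476.
Darcy-Weisbach: ΔP = f(L/D)(ρV²/2) = 0.03476·(270.1/0.3775)·(1189·1.798²/2) = 0.03476·715.5·1922 = 4.779e+04 Pa.

ΔP ≈ 47790 Pa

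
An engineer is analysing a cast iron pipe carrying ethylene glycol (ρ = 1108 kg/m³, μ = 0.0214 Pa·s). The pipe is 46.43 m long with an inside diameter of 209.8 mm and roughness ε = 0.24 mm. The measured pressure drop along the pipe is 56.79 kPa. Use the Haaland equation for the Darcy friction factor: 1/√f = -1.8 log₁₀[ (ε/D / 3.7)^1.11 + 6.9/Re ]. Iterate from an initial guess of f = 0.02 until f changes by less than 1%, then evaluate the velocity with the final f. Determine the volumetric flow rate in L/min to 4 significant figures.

Rearranging Darcy-Weisbach: V = √(2·ΔP·D/(f·L·ρ)). With ε/D = 0.00024/0.2098 = 0.00114, iterate starting from f = 0.02:
  f = 0.02 → V = √(2·5.679e+04·0.2098/(0.02·46.43·1108)) = 4.812 m/s; Re = ρVD/μ = 5.228e+04; f → 0.02399
  f = 0.02399 → V = 4.394 m/s; Re = 4.773e+04; f → 0.02427
  f = 0.02427 → V = 4.369 m/s; Re = 4.745e+04; f → 0.02429
Converged (Δf/f < 1%). With the final f = 0.02429: V = √(2·5.679e+04·0.2098/(0.02429·46.43·1108)) = 4.367 m/s.
Q = V·A = 4.367·(π/4·0.2098²) = 0.151 m³/s = 9058 L/min.

Q ≈ 9058 L/min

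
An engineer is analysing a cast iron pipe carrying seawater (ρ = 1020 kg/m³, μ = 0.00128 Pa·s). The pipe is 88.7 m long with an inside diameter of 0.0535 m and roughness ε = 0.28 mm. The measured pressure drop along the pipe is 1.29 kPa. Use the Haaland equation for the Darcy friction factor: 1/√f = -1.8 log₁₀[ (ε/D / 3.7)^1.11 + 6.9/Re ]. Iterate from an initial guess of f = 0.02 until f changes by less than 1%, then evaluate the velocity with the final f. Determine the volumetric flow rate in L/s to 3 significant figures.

Q ≈ 0.446 L/s

Rearranging Darcy-Weisbach: V = √(2·ΔP·D/(f·L·ρ)). With ε/D = 0.00028/0.0535 = 0.00523, iterate starting from f = 0.02:
  f = 0.02 → V = √(2·1290·0.0535/(0.02·88.7·1020)) = 0.2762 m/s; Re = ρVD/μ = 1.177e+04; f → 0.03682
  f = 0.03682 → V = 0.2035 m/s; Re = 8678; f → 0.03856
  f = 0.03856 → V = 0.1989 m/s; Re = 8480; f → 0.03871
Converged (Δf/f < 1%). With the final f = 0.03871: V = √(2·1290·0.0535/(0.03871·88.7·1020)) = 0.1985 m/s.
Q = V·A = 0.1985·(π/4·0.0535²) = 0.0004463 m³/s = 0.446 L/s.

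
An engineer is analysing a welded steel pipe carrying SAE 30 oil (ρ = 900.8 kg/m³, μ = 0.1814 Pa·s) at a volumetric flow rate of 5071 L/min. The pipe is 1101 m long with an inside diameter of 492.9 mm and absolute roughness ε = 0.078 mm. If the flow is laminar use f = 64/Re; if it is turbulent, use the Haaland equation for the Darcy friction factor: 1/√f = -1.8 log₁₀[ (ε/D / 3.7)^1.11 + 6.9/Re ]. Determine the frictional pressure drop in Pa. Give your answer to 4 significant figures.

ΔP ≈ 11650 Pa

Q = 5071 L/min = 5071/60000 = 0.08452 m³/s.
Cross-sectional area A = πD²/4 = π(0.4929)²/4 = 0.1908 m²; mean velocity V = Q/A = 0.08452/0.1908 = 0.4429 m/s.
Reynolds number Re = ρVD/μ = 900.8 · 0.4429 · 0.4929 / 0.181 = 1084.
Re < 2300 → laminar flow, so f = 64/Re = 64/1084 = 0.05903 (the turbulent correlation is not needed).
Darcy-Weisbach: ΔP = f(L/D)(ρV²/2) = 0.05903·(1101/0.4929)·(900.8·0.4429²/2) = 0.05903·2234·88.36 = 1.165e+04 Pa.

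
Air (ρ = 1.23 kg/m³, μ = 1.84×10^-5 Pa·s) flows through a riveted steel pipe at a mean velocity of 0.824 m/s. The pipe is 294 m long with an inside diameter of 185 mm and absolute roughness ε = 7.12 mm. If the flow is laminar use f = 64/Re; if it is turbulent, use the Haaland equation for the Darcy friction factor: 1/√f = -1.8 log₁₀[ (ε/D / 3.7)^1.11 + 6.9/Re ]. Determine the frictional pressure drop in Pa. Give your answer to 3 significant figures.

Reynolds number Re = ρVD/μ = 1.23 · 0.824 · 0.185 / 1.84e-05 = 1.019e+04.
Re > 4000 → turbulent. Relative roughness ε/D = 0.00712/0.185 = 0.0385. Haaland: 1/√f = -1.8 log₁₀[(0.0385/3.7)^1.11 + 6.9/1.019e+04] = -1.8 log₁₀[0.00629 + 0.000677] = 3.882, so f = 0.06636.
Darcy-Weisbach: ΔP = f(L/D)(ρV²/2) = 0.06636·(294/0.185)·(1.23·0.824²/2) = 0.06636·1589·0.4176 = 44.04 Pa.

ΔP ≈ 44.0 Pa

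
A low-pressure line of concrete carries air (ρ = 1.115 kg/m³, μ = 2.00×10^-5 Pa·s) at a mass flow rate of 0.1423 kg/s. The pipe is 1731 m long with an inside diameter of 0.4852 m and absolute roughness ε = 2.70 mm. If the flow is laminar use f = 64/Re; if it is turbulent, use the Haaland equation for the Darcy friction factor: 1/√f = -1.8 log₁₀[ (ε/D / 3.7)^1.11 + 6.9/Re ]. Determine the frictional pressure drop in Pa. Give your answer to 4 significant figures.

A = πD²/4 = π(0.4852)²/4 = 0.1849 m²; mean velocity V = ṁ/(ρA) = 0.1423/(1.115 · 0.1849) = 0.6902 m/s.
Reynolds number Re = ρVD/μ = 1.115 · 0.6902 · 0.4852 / 2e-05 = 1.867e+04.
Re > 4000 → turbulent. Relative roughness ε/D = 0.0027/0.4852 = 0.00556. Haaland: 1/√f = -1.8 log₁₀[(0.00556/3.7)^1.11 + 6.9/1.867e+04] = -1.8 log₁₀[0.000736 + 0.00037] = 5.322, so f = 0.03531.
Darcy-Weisbach: ΔP = f(L/D)(ρV²/2) = 0.03531·(1731/0.4852)·(1.115·0.6902²/2) = 0.03531·3568·0.2656 = 33.46 Pa.

ΔP ≈ 33.46 Pa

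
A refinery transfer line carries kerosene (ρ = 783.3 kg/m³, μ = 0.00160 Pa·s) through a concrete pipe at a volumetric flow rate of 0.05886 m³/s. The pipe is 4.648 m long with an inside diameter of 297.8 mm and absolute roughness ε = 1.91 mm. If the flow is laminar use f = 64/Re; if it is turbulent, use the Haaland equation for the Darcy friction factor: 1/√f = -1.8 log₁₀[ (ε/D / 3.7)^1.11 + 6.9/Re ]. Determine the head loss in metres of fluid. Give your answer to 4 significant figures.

h_f ≈ 0.01900 m

Cross-sectional area A = πD²/4 = π(0.2978)²/4 = 0.06965 m²; mean velocity V = Q/A = 0.05886/0.06965 = 0.845 m/s.
Reynolds number Re = ρVD/μ = 783.3 · 0.845 · 0.2978 / 0.0016 = 1.232e+05.
Re > 4000 → turbulent. Relative roughness ε/D = 0.00191/0.2978 = 0.00641. Haaland: 1/√f = -1.8 log₁₀[(0.00641/3.7)^1.11 + 6.9/1.232e+05] = -1.8 log₁₀[0.000861 + 5.6e-05] = 5.467, so f = 0.03345.
Darcy-Weisbach: ΔP = f(L/D)(ρV²/2) = 0.03345·(4.648/0.2978)·(783.3·0.845²/2) = 0.03345·15.61·279.7 = 146 Pa.
Head loss h_f = ΔP/(ρg) = 146/(783.3·9.81) = 0.01900 m.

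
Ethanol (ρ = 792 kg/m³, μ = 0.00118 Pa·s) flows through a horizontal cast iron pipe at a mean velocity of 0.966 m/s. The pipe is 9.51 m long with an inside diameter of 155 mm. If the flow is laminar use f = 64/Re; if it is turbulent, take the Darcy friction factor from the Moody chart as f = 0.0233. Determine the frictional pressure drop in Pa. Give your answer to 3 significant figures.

ΔP ≈ 528 Pa

Reynolds number Re = ρVD/μ = 792 · 0.966 · 0.155 / 0.00118 = 1.005e+05.
Re > 4000 → turbulent; use the Moody-chart value f = 0.0233.
Darcy-Weisbach: ΔP = f(L/D)(ρV²/2) = 0.0233·(9.51/0.155)·(792·0.966²/2) = 0.0233·61.35·369.5 = 528.3 Pa.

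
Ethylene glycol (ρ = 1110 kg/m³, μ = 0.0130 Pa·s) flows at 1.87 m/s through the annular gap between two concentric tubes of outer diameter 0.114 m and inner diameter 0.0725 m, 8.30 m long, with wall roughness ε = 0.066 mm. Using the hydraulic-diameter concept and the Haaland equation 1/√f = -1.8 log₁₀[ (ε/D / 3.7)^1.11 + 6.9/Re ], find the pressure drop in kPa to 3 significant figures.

Hydraulic diameter D_h = 4A/P = D_o - D_i = 0.114 - 0.0725 = 0.0415 m.
Re = ρVD_h/μ = 1110·1.87·0.0415/0.013 = 6626.
ε/D_h = 6.6e-05/0.0415 = 0.00159; Haaland gives 1/√f = -1.8 log₁₀[0.000183+0.00104] = 5.242, so f = 0.0364.
ΔP = f(L/D_h)(ρV²/2) = 0.0364·8.3/0.0415·1941 = 1.413e+04 Pa.
ΔP = 14.1 kPa.

ΔP ≈ 14.1 kPa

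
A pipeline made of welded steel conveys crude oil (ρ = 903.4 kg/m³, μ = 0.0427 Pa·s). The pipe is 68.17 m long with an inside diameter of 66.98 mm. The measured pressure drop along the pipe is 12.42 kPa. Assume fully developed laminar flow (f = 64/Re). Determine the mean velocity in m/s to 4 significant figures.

For laminar flow, f = 64/Re with Re = ρVD/μ, so Darcy-Weisbach reduces to ΔP = 32μLV/D². Solving for V: V = ΔP·D²/(32μL) = 1.242e+04·(0.06698)²/(32·0.0427·68.17) = 0.5982 m/s.
Check: Re = ρVD/μ = 903.4·0.5982·0.06698/0.0427 = 847.7 < 2300, so the laminar assumption holds.

V ≈ 0.5982 m/s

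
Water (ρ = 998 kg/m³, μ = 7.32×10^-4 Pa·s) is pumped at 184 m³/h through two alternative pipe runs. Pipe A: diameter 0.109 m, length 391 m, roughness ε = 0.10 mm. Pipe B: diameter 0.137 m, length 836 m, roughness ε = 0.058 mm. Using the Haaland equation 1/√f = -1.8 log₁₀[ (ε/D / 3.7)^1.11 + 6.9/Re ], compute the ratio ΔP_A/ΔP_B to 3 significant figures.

Pipe A: V = Q/A = 0.05111/0.009331 = 5.477 m/s; Re = 8.14e+05; ε/D = 0.000917; Haaland → f = 0.01962; ΔP_A = f(L/D)(ρV²/2) = 1.053e+06 Pa.
Pipe B: V = Q/A = 0.05111/0.01474 = 3.467 m/s; Re = 6.476e+05; ε/D = 0.000423; Haaland → f = 0.01687; ΔP_B = f(L/D)(ρV²/2) = 6.176e+05 Pa.
ΔP_A/ΔP_B = 1.053e+06/6.176e+05 = 1.71.

ΔP_A/ΔP_B ≈ 1.71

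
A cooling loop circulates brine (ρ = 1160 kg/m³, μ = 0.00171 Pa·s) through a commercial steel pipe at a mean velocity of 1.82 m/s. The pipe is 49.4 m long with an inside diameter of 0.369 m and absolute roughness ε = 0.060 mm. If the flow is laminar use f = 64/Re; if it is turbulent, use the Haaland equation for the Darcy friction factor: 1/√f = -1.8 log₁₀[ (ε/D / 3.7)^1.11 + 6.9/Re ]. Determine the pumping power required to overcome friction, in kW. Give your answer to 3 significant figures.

P ≈ 0.754 kW

Reynolds number Re = ρVD/μ = 1160 · 1.82 · 0.369 / 0.00171 = 4.556e+05.
Re > 4000 → turbulent. Relative roughness ε/D = 6e-05/0.369 = 0.000163. Haaland: 1/√f = -1.8 log₁₀[(0.000163/3.7)^1.11 + 6.9/4.556e+05] = -1.8 log₁₀[1.46e-05 + 1.51e-05] = 8.148, so f = 0.01506.
Darcy-Weisbach: ΔP = f(L/D)(ρV²/2) = 0.01506·(49.4/0.369)·(1160·1.82²/2) = 0.01506·133.9·1921 = 3874 Pa.
Q = V·A = 1.82·0.1069 = 0.1946 m³/s.
Pumping power P = QΔP = 0.1946·3874 = 753.9 W = 0.754 kW.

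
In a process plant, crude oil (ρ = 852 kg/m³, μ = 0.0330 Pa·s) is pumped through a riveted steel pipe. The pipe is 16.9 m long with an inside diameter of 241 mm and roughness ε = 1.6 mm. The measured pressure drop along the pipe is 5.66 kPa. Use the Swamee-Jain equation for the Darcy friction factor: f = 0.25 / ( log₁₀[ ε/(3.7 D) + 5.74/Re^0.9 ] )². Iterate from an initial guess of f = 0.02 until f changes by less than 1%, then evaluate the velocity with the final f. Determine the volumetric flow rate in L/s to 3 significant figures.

Rearranging Darcy-Weisbach: V = √(2·ΔP·D/(f·L·ρ)). With ε/D = 0.0016/0.241 = 0.00664, iterate starting from f = 0.02:
  f = 0.02 → V = √(2·5660·0.241/(0.02·16.9·852)) = 3.078 m/s; Re = ρVD/μ = 1.915e+04; f → 0.0374
  f = 0.0374 → V = 2.251 m/s; Re = 1.4e+04; f → 0.03864
  f = 0.03864 → V = 2.215 m/s; Re = 1.378e+04; f → 0.03871
Converged (Δf/f < 1%). With the final f = 0.03871: V = √(2·5660·0.241/(0.03871·16.9·852)) = 2.212 m/s.
Q = V·A = 2.212·(π/4·0.241²) = 0.1009 m³/s = 101 L/s.

Q ≈ 101 L/s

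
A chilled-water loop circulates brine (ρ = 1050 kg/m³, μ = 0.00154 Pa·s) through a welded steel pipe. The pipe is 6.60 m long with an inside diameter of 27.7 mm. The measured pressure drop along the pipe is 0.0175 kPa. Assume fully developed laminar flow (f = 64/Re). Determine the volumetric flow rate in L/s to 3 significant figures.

For laminar flow, f = 64/Re with Re = ρVD/μ, so Darcy-Weisbach reduces to ΔP = 32μLV/D². Solving for V: V = ΔP·D²/(32μL) = 17.5·(0.0277)²/(32·0.00154·6.6) = 0.04128 m/s.
Check: Re = ρVD/μ = 1050·0.04128·0.0277/0.00154 = 779.7 < 2300, so the laminar assumption holds.
Q = V·A = 0.04128·(π/4·0.0277²) = 2.488e-05 m³/s = 0.0249 L/s.

Q ≈ 0.0249 L/s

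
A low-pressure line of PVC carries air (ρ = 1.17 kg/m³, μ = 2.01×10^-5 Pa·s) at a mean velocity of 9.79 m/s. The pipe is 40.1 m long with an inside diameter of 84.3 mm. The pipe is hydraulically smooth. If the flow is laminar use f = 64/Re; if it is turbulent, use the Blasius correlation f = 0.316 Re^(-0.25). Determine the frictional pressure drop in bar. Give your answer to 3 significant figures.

Reynolds number Re = ρVD/μ = 1.17 · 9.79 · 0.0843 / 2.01e-05 = 4.804e+04.
Re > 4000 → turbulent. Smooth-pipe (Blasius): f = 0.316 Re^(-0.25) = 0.316/(4.804e+04)^0.25 = 0.02134.
Darcy-Weisbach: ΔP = f(L/D)(ρV²/2) = 0.02134·(40.1/0.0843)·(1.17·9.79²/2) = 0.02134·475.7·56.07 = 569.3 Pa.
ΔP = 569.3 Pa = 0.00569 bar.

ΔP ≈ 0.00569 bar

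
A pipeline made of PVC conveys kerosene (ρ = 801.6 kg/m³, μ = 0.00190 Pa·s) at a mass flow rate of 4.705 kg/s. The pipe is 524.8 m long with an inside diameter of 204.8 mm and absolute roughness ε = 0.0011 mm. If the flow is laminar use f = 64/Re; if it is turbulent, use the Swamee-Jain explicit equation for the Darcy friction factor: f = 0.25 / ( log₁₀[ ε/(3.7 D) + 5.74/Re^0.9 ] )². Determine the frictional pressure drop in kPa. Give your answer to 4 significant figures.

A = πD²/4 = π(0.2048)²/4 = 0.03294 m²; mean velocity V = ṁ/(ρA) = 4.705/(801.6 · 0.03294) = 0.1782 m/s.
Reynolds number Re = ρVD/μ = 801.6 · 0.1782 · 0.2048 / 0.0019 = 1.54e+04.
Re > 4000 → turbulent. Relative roughness ε/D = 1.1e-06/0.2048 = 5.37e-06. Swamee-Jain: f = 0.25/(log₁₀[5.37e-06/3.7 + 5.74/1.54e+04^0.9])² = 0.25/(log₁₀[1.45e-06 + 0.000978])² = 0.25/(-3.009)² = 0.02761.
Darcy-Weisbach: ΔP = f(L/D)(ρV²/2) = 0.02761·(524.8/0.2048)·(801.6·0.1782²/2) = 0.02761·2562·12.72 = 900.3 Pa.
ΔP = 900.3 Pa = 0.9003 kPa.

ΔP ≈ 0.9003 kPa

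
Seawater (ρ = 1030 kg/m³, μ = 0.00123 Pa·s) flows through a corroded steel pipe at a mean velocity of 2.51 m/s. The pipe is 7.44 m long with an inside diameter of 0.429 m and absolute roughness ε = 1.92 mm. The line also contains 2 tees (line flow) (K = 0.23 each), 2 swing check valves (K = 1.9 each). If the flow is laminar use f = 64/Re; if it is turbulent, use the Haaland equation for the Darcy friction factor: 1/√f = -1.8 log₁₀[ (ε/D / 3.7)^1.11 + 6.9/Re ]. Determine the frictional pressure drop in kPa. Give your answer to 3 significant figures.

ΔP ≈ 15.5 kPa

Reynolds number Re = ρVD/μ = 1030 · 2.51 · 0.429 / 0.00123 = 9.017e+05.
Re > 4000 → turbulent. Relative roughness ε/D = 0.00192/0.429 = 0.00448. Haaland: 1/√f = -1.8 log₁₀[(0.00448/3.7)^1.11 + 6.9/9.017e+05] = -1.8 log₁₀[0.000578 + 7.65e-06] = 5.819, so f = 0.02954.
Total minor-loss coefficient ΣK = 2·0.23 + 2·1.9 = 4.26.
ΔP = [f·L/D + ΣK]·(ρV²/2) = [0.02954·7.44/0.429 + 4.26]·(1030·2.51²/2) = [0.5122 + 4.26]·3245 = 1.548e+04 Pa.
ΔP = 1.548e+04 Pa = 15.5 kPa.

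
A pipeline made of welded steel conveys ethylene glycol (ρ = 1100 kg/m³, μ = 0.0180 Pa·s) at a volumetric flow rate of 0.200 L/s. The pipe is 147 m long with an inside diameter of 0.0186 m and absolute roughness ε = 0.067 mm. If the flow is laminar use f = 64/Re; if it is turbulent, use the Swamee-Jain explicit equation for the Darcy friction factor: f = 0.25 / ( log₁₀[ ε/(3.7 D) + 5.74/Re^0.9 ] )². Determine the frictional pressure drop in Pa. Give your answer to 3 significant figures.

ΔP ≈ 180000 Pa

Q = 0.200 L/s = 0.200/1000 = 0.0002 m³/s.
Cross-sectional area A = πD²/4 = π(0.0186)²/4 = 0.0002717 m²; mean velocity V = Q/A = 0.0002/0.0002717 = 0.7361 m/s.
Reynolds number Re = ρVD/μ = 1100 · 0.7361 · 0.0186 / 0.018 = 836.7.
Re < 2300 → laminar flow, so f = 64/Re = 64/836.7 = 0.07649 (the turbulent correlation is not needed).
Darcy-Weisbach: ΔP = f(L/D)(ρV²/2) = 0.07649·(147/0.0186)·(1100·0.7361²/2) = 0.07649·7903·298 = 1.801e+05 Pa.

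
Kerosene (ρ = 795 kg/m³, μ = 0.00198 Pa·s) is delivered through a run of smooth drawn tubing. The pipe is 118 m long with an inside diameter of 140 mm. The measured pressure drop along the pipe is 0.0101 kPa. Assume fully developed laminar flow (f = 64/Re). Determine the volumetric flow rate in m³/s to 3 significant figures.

Q ≈ 4.08×10^-4 m³/s

For laminar flow, f = 64/Re with Re = ρVD/μ, so Darcy-Weisbach reduces to ΔP = 32μLV/D². Solving for V: V = ΔP·D²/(32μL) = 10.1·(0.14)²/(32·0.00198·118) = 0.02648 m/s.
Check: Re = ρVD/μ = 795·0.02648·0.14/0.00198 = 1488 < 2300, so the laminar assumption holds.
Q = V·A = 0.02648·(π/4·0.14²) = 0.0004076 m³/s = 4.08×10^-4 m³/s.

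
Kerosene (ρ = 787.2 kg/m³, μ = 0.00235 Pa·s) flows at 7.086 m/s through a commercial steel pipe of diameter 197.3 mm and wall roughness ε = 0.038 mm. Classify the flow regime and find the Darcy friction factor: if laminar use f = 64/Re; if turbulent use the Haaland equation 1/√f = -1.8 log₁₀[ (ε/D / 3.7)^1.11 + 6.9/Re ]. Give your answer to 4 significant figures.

Re = ρVD/μ = 787.2·7.086·0.1973/0.00235 = 4.683e+05.
Re > 4000 → turbulent. ε/D = 3.8e-05/0.1973 = 0.000193; Haaland: 1/√f = -1.8 log₁₀[1.76e-05 + 1.47e-05] = 8.083, so f = 0.01531.

f ≈ 0.01531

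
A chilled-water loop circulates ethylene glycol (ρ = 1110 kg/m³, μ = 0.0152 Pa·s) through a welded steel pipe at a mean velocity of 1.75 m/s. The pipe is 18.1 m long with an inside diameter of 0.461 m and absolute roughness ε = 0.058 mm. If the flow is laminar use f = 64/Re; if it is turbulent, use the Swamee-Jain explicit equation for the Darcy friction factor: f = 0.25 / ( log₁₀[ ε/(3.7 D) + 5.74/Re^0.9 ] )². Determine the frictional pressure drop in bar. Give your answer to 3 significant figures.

ΔP ≈ 0.0137 bar

Reynolds number Re = ρVD/μ = 1110 · 1.75 · 0.461 / 0.0152 = 5.891e+04.
Re > 4000 → turbulent. Relative roughness ε/D = 5.8e-05/0.461 = 0.000126. Swamee-Jain: f = 0.25/(log₁₀[0.000126/3.7 + 5.74/5.891e+04^0.9])² = 0.25/(log₁₀[3.4e-05 + 0.000292])² = 0.25/(-3.486)² = 0.02057.
Darcy-Weisbach: ΔP = f(L/D)(ρV²/2) = 0.02057·(18.1/0.461)·(1110·1.75²/2) = 0.02057·39.26·1700 = 1373 Pa.
ΔP = 1373 Pa = 0.0137 bar.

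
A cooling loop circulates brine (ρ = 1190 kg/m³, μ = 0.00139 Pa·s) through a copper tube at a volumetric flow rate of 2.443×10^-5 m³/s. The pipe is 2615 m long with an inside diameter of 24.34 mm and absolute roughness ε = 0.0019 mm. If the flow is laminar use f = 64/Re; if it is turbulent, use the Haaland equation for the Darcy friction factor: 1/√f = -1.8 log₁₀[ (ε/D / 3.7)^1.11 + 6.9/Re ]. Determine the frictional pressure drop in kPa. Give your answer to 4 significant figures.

ΔP ≈ 10.31 kPa

Cross-sectional area A = πD²/4 = π(0.02434)²/4 = 0.0004653 m²; mean velocity V = Q/A = 2.443e-05/0.0004653 = 0.0525 m/s.
Reynolds number Re = ρVD/μ = 1190 · 0.0525 · 0.02434 / 0.00139 = 1094.
Re < 2300 → laminar flow, so f = 64/Re = 64/1094 = 0.0585 (the turbulent correlation is not needed).
Darcy-Weisbach: ΔP = f(L/D)(ρV²/2) = 0.0585·(2615/0.02434)·(1190·0.0525²/2) = 0.0585·1.074e+05·1.64 = 1.031e+04 Pa.
ΔP = 1.031e+04 Pa = 10.31 kPa.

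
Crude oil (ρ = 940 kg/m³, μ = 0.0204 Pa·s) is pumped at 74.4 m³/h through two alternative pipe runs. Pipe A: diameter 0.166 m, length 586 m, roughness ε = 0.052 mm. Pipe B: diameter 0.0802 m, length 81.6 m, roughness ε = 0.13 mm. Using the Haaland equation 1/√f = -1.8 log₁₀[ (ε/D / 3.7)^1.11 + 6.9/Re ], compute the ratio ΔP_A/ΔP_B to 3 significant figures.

Pipe A: V = Q/A = 0.02067/0.02164 = 0.9549 m/s; Re = 7304; ε/D = 0.000313; Haaland → f = 0.03404; ΔP_A = f(L/D)(ρV²/2) = 5.15e+04 Pa.
Pipe B: V = Q/A = 0.02067/0.005052 = 4.091 m/s; Re = 1.512e+04; ε/D = 0.00162; Haaland → f = 0.0303; ΔP_B = f(L/D)(ρV²/2) = 2.425e+05 Pa.
ΔP_A/ΔP_B = 5.15e+04/2.425e+05 = 0.212.

ΔP_A/ΔP_B ≈ 0.212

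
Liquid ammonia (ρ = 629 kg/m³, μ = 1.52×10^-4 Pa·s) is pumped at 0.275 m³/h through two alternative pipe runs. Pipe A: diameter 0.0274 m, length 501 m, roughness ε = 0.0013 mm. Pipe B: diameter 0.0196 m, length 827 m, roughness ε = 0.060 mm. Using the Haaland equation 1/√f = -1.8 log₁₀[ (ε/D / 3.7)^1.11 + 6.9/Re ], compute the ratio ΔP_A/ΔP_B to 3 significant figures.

Pipe A: V = Q/A = 7.639e-05/0.0005896 = 0.1296 m/s; Re = 1.469e+04; ε/D = 4.74e-05; Haaland → f = 0.02792; ΔP_A = f(L/D)(ρV²/2) = 2695 Pa.
Pipe B: V = Q/A = 7.639e-05/0.0003017 = 0.2532 m/s; Re = 2.053e+04; ε/D = 0.00306; Haaland → f = 0.03119; ΔP_B = f(L/D)(ρV²/2) = 2.653e+04 Pa.
ΔP_A/ΔP_B = 2695/2.653e+04 = 0.102.

ΔP_A/ΔP_B ≈ 0.102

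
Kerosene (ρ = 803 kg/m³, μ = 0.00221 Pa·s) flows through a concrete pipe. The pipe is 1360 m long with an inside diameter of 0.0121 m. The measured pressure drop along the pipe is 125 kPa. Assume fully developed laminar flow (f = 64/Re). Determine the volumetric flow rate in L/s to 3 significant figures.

Q ≈ 0.0219 L/s

For laminar flow, f = 64/Re with Re = ρVD/μ, so Darcy-Weisbach reduces to ΔP = 32μLV/D². Solving for V: V = ΔP·D²/(32μL) = 1.25e+05·(0.0121)²/(32·0.00221·1360) = 0.1903 m/s.
Check: Re = ρVD/μ = 803·0.1903·0.0121/0.00221 = 836.6 < 2300, so the laminar assumption holds.
Q = V·A = 0.1903·(π/4·0.0121²) = 2.188e-05 m³/s = 0.0219 L/s.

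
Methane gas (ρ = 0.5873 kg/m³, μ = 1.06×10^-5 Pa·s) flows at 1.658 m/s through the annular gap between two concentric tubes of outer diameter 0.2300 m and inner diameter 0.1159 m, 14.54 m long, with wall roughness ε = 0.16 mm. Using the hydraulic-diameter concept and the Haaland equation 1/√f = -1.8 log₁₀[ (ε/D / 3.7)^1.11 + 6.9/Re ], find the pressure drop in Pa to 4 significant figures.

ΔP ≈ 3.331 Pa

Hydraulic diameter D_h = 4A/P = D_o - D_i = 0.23 - 0.1159 = 0.1141 m.
Re = ρVD_h/μ = 0.5873·1.658·0.1141/1.06e-05 = 1.048e+04.
ε/D_h = 0.00016/0.1141 = 0.0014; Haaland gives 1/√f = -1.8 log₁₀[0.000159+0.000658] = 5.557, so f = 0.03238.
ΔP = f(L/D_h)(ρV²/2) = 0.03238·14.54/0.1141·0.8072 = 3.331 Pa.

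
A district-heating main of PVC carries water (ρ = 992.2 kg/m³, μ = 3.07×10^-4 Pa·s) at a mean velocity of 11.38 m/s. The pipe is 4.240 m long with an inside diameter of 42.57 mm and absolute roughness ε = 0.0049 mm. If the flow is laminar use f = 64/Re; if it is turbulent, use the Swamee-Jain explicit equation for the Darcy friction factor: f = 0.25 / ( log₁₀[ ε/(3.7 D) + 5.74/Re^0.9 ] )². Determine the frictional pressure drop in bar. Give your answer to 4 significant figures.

ΔP ≈ 0.8518 bar

Reynolds number Re = ρVD/μ = 992.2 · 11.38 · 0.04257 / 0.000307 = 1.566e+06.
Re > 4000 → turbulent. Relative roughness ε/D = 4.9e-06/0.04257 = 0.000115. Swamee-Jain: f = 0.25/(log₁₀[0.000115/3.7 + 5.74/1.566e+06^0.9])² = 0.25/(log₁₀[3.11e-05 + 1.53e-05])² = 0.25/(-4.334)² = 0.01331.
Darcy-Weisbach: ΔP = f(L/D)(ρV²/2) = 0.01331·(4.24/0.04257)·(992.2·11.38²/2) = 0.01331·99.6·6.425e+04 = 8.518e+04 Pa.
ΔP = 8.518e+04 Pa = 0.8518 bar.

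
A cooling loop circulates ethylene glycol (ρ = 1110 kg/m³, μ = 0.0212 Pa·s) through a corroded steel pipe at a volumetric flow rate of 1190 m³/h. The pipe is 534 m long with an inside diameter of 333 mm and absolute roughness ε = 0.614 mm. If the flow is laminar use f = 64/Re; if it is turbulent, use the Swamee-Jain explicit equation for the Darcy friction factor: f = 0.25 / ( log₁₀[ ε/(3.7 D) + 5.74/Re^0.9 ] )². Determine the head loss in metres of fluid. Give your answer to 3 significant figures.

Q = 1190 m³/h = 1190/3600 = 0.3306 m³/s.
Cross-sectional area A = πD²/4 = π(0.333)²/4 = 0.08709 m²; mean velocity V = Q/A = 0.3306/0.08709 = 3.795 m/s.
Reynolds number Re = ρVD/μ = 1110 · 3.795 · 0.333 / 0.0212 = 6.618e+04.
Re > 4000 → turbulent. Relative roughness ε/D = 0.000614/0.333 = 0.00184. Swamee-Jain: f = 0.25/(log₁₀[0.00184/3.7 + 5.74/6.618e+04^0.9])² = 0.25/(log₁₀[0.000498 + 0.000263])² = 0.25/(-3.118)² = 0.02571.
Darcy-Weisbach: ΔP = f(L/D)(ρV²/2) = 0.02571·(534/0.333)·(1110·3.795²/2) = 0.02571·1604·7995 = 3.296e+05 Pa.
Head loss h_f = ΔP/(ρg) = 3.296e+05/(1110·9.81) = 30.3 m.

h_f ≈ 30.3 m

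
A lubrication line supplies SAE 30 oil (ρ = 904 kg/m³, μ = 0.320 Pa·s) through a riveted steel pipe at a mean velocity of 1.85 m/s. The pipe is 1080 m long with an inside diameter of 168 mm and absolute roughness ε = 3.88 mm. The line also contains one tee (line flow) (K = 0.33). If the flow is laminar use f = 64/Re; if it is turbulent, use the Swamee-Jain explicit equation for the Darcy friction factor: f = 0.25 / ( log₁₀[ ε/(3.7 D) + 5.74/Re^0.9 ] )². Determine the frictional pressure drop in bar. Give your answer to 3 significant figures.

ΔP ≈ 7.25 bar

Reynolds number Re = ρVD/μ = 904 · 1.85 · 0.168 / 0.32 = 878.
Re < 2300 → laminar flow, so f = 64/Re = 64/878 = 0.07289 (the turbulent correlation is not needed).
Total minor-loss coefficient ΣK = 1·0.33 = 0.33.
ΔP = [f·L/D + ΣK]·(ρV²/2) = [0.07289·1080/0.168 + 0.33]·(904·1.85²/2) = [468.6 + 0.33]·1547 = 7.254e+05 Pa.
ΔP = 7.254e+05 Pa = 7.25 bar.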